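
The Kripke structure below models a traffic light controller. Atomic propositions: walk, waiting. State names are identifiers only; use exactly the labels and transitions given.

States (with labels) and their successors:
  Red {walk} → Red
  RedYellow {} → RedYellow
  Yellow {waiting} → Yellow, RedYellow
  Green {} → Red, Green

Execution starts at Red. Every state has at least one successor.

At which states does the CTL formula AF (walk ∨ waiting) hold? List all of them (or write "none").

States satisfying walk ∨ waiting: {Red, Yellow}.
States satisfying AF (walk ∨ waiting): {Red, Yellow}.

{Red, Yellow}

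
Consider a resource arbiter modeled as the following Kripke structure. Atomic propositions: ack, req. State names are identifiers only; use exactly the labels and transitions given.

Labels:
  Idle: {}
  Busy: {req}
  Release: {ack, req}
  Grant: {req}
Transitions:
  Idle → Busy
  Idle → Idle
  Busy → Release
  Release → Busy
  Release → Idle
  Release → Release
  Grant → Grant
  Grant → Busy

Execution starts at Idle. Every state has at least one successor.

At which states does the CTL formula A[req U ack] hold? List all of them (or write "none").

{Busy, Release}

States satisfying req: {Busy, Release, Grant}.
States satisfying ack: {Release}.
States satisfying A[req U ack]: {Busy, Release}.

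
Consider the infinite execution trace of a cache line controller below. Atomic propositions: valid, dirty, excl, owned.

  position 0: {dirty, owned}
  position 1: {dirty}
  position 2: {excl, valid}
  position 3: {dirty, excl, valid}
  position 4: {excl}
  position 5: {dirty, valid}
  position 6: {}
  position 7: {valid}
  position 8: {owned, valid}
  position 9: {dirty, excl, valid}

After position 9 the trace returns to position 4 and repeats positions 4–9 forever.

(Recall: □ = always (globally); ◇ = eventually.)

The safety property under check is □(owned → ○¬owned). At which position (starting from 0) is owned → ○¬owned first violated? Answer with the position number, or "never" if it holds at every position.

owned → ○¬owned holds at every position 0..9, and those are all the positions the trace ever visits, so the invariant □(owned → ○¬owned) is never violated.

never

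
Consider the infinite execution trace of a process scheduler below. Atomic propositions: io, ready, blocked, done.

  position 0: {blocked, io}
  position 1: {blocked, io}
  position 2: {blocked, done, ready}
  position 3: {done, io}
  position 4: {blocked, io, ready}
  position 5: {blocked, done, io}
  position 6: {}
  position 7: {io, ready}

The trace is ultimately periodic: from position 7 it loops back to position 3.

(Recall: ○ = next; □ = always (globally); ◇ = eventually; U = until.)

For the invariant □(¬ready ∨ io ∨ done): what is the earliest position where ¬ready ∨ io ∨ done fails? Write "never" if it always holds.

never

¬ready ∨ io ∨ done holds at every position 0..7, and those are all the positions the trace ever visits, so the invariant □(¬ready ∨ io ∨ done) is never violated.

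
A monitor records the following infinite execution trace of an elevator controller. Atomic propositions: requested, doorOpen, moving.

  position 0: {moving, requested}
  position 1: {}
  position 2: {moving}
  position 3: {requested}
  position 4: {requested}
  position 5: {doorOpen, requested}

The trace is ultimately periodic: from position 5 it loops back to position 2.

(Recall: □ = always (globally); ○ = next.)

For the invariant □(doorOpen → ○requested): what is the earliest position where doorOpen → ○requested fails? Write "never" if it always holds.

5

Check doorOpen → ○requested at each position in order: 0 ✓, 1 ✓, 2 ✓, 3 ✓, 4 ✓.
At position 5 the labels are {doorOpen, requested} and the next position 2 has {moving}, so doorOpen → ○requested is false there. This is the first violation.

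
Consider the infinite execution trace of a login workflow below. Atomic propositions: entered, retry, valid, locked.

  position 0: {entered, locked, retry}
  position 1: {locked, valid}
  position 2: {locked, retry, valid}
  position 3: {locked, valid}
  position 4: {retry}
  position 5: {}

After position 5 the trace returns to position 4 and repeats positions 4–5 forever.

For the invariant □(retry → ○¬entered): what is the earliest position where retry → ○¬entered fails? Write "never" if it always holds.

never

retry → ○¬entered holds at every position 0..5, and those are all the positions the trace ever visits, so the invariant □(retry → ○¬entered) is never violated.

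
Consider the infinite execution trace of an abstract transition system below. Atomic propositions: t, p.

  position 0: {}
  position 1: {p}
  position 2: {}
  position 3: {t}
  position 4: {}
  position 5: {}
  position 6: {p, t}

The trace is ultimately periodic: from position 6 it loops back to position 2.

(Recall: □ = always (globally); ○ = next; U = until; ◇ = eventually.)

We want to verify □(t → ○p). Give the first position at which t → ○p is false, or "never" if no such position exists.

Check t → ○p at each position in order: 0 ✓, 1 ✓, 2 ✓.
At position 3 the labels are {t} and the next position 4 has {}, so t → ○p is false there. This is the first violation.

3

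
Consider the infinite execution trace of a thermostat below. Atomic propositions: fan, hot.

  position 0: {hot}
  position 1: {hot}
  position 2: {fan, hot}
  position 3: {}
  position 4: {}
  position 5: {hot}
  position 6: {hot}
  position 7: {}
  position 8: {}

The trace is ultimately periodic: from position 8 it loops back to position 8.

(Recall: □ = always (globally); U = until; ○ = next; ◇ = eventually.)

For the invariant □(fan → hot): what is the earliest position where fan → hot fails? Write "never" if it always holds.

fan → hot holds at every position 0..8, and those are all the positions the trace ever visits, so the invariant □(fan → hot) is never violated.

never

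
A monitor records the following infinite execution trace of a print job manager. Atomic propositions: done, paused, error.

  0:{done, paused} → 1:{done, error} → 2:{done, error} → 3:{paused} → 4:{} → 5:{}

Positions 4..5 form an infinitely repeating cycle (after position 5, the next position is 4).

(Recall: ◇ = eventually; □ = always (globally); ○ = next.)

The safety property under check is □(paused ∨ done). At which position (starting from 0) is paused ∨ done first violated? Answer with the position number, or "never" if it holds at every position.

Check paused ∨ done at each position in order: 0 ✓, 1 ✓, 2 ✓, 3 ✓.
At position 4 the labels are {}, so paused ∨ done is false there. This is the first violation.

4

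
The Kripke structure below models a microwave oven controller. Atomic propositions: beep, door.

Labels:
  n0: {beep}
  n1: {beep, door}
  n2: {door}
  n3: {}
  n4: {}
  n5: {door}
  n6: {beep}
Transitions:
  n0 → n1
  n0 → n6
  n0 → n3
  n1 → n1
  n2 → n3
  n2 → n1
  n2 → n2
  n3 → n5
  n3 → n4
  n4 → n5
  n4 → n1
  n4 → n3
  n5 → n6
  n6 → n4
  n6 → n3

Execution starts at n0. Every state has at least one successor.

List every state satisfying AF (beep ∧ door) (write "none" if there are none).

{n1}

States satisfying beep ∧ door: {n1}.
States satisfying AF (beep ∧ door): {n1}.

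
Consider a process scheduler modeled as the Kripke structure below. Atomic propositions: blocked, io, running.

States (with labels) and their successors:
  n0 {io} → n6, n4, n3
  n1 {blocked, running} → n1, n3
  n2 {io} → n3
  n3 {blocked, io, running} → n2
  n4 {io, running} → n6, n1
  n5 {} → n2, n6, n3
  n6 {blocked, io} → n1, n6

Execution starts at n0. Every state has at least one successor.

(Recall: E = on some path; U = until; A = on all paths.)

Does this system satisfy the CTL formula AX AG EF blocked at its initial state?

States satisfying AG EF blocked: {n0, n1, n2, n3, n4, n5, n6}.
States satisfying AX AG EF blocked: {n0, n1, n2, n3, n4, n5, n6}.
n0 ∈ Sat(AX AG EF blocked).

Yes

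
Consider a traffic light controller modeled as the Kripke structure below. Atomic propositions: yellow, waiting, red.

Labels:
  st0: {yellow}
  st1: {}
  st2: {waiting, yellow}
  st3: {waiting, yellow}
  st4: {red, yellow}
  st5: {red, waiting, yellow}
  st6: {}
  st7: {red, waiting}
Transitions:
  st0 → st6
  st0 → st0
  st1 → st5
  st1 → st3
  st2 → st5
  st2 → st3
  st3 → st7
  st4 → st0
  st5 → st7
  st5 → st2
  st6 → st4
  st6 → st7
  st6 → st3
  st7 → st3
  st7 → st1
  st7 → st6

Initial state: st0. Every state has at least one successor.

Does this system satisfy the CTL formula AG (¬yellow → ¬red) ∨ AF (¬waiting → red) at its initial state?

Does not hold

States satisfying ¬yellow → ¬red: {st0, st1, st2, st3, st4, st5, st6}.
States satisfying AG (¬yellow → ¬red): ∅.
States satisfying ¬waiting → red: {st2, st3, st4, st5, st7}.
States satisfying AF (¬waiting → red): {st1, st2, st3, st4, st5, st6, st7}.
States satisfying AG (¬yellow → ¬red) ∨ AF (¬waiting → red): {st1, st2, st3, st4, st5, st6, st7}.
st0 ∉ Sat(AG (¬yellow → ¬red) ∨ AF (¬waiting → red)).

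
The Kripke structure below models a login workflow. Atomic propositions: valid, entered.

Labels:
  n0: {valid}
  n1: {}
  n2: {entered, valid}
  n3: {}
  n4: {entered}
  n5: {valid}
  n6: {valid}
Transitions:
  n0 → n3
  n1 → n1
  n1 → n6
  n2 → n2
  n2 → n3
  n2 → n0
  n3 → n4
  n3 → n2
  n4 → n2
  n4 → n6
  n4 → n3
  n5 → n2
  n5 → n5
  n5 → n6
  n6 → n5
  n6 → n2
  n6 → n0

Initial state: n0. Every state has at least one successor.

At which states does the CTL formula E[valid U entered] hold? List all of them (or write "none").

{n2, n4, n5, n6}

States satisfying valid: {n0, n2, n5, n6}.
States satisfying entered: {n2, n4}.
States satisfying E[valid U entered]: {n2, n4, n5, n6}.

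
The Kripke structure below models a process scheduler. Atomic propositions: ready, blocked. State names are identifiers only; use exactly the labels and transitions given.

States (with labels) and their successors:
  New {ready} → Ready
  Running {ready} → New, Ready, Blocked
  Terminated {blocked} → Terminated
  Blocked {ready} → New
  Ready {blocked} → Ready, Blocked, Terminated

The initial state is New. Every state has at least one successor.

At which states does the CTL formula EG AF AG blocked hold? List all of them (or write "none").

{Terminated}

States satisfying AF AG blocked: {Terminated}.
States satisfying EG AF AG blocked: {Terminated}.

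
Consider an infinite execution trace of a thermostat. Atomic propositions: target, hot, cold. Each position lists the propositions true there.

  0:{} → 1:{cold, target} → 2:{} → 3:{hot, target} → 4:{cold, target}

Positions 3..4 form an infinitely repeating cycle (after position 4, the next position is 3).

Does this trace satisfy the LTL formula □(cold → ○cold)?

cold → ○cold must hold at every position from 0 onward. It fails at position 1, so □(cold → ○cold) is false.
Positions where cold holds: 1, 4.
Check ○cold at each: 1→fails, 4→fails.

Does not hold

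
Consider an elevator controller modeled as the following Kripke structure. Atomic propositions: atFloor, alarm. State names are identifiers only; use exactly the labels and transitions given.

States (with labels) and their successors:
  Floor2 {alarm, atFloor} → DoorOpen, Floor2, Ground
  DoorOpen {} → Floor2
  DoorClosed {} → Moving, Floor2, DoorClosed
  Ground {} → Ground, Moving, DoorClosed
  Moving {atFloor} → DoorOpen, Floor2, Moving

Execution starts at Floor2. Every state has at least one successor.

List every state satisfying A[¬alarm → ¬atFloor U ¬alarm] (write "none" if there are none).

States satisfying ¬alarm → ¬atFloor: {Floor2, DoorOpen, DoorClosed, Ground}.
States satisfying ¬alarm: {DoorOpen, DoorClosed, Ground, Moving}.
States satisfying A[¬alarm → ¬atFloor U ¬alarm]: {DoorOpen, DoorClosed, Ground, Moving}.

{DoorOpen, DoorClosed, Ground, Moving}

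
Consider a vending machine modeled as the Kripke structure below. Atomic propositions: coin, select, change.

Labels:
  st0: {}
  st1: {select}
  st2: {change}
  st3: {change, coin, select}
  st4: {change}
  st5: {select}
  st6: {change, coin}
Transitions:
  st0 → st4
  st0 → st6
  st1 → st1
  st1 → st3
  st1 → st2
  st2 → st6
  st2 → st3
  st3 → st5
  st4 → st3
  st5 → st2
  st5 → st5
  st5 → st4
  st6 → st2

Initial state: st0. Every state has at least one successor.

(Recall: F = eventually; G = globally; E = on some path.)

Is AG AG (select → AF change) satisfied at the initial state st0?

States satisfying AG (select → AF change): ∅.
States satisfying AG AG (select → AF change): ∅.
st0 is reachable from st0 and violates AG (select → AF change), so AG fails at st0.
st0 ∉ Sat(AG AG (select → AF change)).

No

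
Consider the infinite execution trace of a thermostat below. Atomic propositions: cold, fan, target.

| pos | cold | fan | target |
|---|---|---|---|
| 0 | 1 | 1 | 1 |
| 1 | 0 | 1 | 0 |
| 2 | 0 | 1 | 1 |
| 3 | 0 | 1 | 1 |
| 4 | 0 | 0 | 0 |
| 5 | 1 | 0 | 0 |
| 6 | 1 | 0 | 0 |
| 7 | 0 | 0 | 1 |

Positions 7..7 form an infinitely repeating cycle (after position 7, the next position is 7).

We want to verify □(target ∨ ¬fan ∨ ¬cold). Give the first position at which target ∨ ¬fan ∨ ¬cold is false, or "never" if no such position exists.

target ∨ ¬fan ∨ ¬cold holds at every position 0..7, and those are all the positions the trace ever visits, so the invariant □(target ∨ ¬fan ∨ ¬cold) is never violated.

never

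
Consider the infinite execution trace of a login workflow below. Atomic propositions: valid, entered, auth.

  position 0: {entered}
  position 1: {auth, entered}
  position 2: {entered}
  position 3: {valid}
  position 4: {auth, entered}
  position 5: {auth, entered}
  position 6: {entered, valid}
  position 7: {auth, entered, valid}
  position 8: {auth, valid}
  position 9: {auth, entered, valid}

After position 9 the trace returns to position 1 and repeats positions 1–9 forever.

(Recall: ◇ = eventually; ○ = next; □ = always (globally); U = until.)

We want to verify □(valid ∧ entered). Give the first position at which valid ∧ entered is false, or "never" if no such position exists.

0

At position 0 the labels are {entered}, so valid ∧ entered is false there. This is the first violation.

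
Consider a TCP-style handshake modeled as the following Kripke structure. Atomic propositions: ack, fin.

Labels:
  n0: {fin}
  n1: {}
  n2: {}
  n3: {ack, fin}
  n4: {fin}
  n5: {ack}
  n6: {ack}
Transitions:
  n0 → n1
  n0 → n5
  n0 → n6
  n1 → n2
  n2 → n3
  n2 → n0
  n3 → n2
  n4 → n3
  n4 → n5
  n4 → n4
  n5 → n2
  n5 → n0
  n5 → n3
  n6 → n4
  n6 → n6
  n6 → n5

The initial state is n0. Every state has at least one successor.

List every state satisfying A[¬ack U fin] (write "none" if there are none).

States satisfying ¬ack: {n0, n1, n2, n4}.
States satisfying fin: {n0, n3, n4}.
States satisfying A[¬ack U fin]: {n0, n1, n2, n3, n4}.

{n0, n1, n2, n3, n4}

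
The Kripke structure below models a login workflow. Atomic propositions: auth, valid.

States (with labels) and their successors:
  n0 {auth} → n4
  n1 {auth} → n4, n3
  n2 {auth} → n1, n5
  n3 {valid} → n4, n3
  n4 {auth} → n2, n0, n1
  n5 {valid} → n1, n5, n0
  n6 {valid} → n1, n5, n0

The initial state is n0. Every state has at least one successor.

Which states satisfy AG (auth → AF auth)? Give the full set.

{n0, n1, n2, n3, n4, n5, n6}

States satisfying auth → AF auth: {n0, n1, n2, n3, n4, n5, n6}.
States satisfying AG (auth → AF auth): {n0, n1, n2, n3, n4, n5, n6}.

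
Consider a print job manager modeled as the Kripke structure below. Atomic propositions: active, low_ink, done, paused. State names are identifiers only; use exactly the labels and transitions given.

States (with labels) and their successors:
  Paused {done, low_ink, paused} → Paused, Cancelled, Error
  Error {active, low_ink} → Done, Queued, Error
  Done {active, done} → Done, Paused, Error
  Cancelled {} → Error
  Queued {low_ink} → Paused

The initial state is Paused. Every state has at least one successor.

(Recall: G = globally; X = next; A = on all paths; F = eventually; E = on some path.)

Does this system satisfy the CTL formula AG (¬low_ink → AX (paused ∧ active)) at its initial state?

States satisfying ¬low_ink → AX (paused ∧ active): {Paused, Error, Queued}.
States satisfying AG (¬low_ink → AX (paused ∧ active)): ∅.
Cancelled is reachable from Paused and violates ¬low_ink → AX (paused ∧ active), so AG fails at Paused.
Paused ∉ Sat(AG (¬low_ink → AX (paused ∧ active))).

No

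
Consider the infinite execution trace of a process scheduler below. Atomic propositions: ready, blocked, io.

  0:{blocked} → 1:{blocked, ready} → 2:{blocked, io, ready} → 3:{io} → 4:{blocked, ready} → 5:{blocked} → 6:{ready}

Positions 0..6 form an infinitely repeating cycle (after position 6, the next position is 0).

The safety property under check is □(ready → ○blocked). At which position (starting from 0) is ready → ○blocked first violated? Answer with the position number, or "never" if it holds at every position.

Check ready → ○blocked at each position in order: 0 ✓, 1 ✓.
At position 2 the labels are {blocked, io, ready} and the next position 3 has {io}, so ready → ○blocked is false there. This is the first violation.

2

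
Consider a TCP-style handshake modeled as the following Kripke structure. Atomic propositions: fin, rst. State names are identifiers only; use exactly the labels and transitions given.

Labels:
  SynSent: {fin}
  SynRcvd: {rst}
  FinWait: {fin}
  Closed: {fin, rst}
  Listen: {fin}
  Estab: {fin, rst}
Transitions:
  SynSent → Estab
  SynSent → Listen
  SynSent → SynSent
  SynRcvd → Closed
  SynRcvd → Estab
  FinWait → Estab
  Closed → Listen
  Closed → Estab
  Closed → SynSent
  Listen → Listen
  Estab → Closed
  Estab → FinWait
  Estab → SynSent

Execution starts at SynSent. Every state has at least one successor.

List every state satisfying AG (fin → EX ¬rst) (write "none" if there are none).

{Listen}

States satisfying fin → EX ¬rst: {SynSent, SynRcvd, Closed, Listen, Estab}.
States satisfying AG (fin → EX ¬rst): {Listen}.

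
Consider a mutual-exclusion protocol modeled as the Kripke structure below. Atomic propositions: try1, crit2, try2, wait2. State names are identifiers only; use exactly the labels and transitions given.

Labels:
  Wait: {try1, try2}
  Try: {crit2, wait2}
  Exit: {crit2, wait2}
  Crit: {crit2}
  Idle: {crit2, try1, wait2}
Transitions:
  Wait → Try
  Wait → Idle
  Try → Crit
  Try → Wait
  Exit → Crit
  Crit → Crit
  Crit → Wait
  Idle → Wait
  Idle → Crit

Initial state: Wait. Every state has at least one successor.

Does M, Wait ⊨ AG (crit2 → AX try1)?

States satisfying crit2 → AX try1: {Wait}.
States satisfying AG (crit2 → AX try1): ∅.
Crit is reachable from Wait and violates crit2 → AX try1, so AG fails at Wait.
Wait ∉ Sat(AG (crit2 → AX try1)).

Does not hold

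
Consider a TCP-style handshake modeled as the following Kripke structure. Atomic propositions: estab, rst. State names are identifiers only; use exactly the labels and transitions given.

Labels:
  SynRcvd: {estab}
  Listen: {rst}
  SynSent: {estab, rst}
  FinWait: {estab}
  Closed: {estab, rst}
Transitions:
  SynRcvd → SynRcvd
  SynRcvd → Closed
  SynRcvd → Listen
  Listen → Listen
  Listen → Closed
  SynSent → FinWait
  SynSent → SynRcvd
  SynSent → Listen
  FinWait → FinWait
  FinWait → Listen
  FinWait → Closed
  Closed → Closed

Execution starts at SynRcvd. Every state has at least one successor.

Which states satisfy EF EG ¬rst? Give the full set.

{SynRcvd, SynSent, FinWait}

States satisfying EG ¬rst: {SynRcvd, FinWait}.
States satisfying EF EG ¬rst: {SynRcvd, SynSent, FinWait}.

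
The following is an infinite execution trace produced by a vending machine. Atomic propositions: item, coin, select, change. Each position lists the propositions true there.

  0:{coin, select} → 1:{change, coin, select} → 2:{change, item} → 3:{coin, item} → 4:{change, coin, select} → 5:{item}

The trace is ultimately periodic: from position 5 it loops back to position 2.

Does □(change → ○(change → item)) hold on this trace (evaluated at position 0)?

change → ○(change → item) holds at every position 0..5, and those are all positions ever visited, so □(change → ○(change → item)) holds.
Positions where change holds: 1, 2, 4.
Check ○(change → item) at each: 1→ok, 2→ok, 4→ok.

Satisfied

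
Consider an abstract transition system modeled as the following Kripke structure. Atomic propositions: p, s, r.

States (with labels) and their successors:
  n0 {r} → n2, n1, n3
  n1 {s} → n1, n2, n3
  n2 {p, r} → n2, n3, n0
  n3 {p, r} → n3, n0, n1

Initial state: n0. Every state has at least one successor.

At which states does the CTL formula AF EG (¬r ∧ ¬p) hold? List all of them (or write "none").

States satisfying EG (¬r ∧ ¬p): {n1}.
States satisfying AF EG (¬r ∧ ¬p): {n1}.

{n1}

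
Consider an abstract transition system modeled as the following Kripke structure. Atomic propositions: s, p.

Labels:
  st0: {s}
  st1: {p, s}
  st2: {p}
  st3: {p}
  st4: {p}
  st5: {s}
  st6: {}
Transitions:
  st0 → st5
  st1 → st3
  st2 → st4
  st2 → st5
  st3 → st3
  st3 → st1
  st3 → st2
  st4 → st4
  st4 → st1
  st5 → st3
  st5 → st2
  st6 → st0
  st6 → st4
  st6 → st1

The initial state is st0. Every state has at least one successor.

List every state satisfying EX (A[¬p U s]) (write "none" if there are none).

States satisfying A[¬p U s]: {st0, st1, st5}.
States satisfying EX (A[¬p U s]): {st0, st2, st3, st4, st6}.

{st0, st2, st3, st4, st6}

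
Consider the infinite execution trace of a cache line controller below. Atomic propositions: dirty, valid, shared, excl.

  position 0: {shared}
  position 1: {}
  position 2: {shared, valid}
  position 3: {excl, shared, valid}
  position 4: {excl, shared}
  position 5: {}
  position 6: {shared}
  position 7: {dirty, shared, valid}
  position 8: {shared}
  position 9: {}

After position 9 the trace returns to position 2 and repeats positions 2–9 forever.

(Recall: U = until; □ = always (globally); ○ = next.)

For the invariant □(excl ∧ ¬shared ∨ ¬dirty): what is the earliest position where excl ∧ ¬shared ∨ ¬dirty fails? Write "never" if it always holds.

7

Check excl ∧ ¬shared ∨ ¬dirty at each position in order: 0 ✓, 1 ✓, 2 ✓, 3 ✓, 4 ✓, 5 ✓, 6 ✓.
At position 7 the labels are {dirty, shared, valid}, so excl ∧ ¬shared ∨ ¬dirty is false there. This is the first violation.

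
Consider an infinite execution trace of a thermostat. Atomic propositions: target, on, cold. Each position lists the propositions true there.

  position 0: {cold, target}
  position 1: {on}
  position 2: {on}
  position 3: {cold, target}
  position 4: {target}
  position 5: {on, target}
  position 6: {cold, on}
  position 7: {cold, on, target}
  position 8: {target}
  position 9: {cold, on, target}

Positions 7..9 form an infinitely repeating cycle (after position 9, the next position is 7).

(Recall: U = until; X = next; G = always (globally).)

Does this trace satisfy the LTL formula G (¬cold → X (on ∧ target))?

¬cold → X (on ∧ target) must hold at every position from 0 onward. It fails at position 1, so G (¬cold → X (on ∧ target)) is false.
Positions where ¬cold holds: 1, 2, 4, 5, 8.
Check X (on ∧ target) at each: 1→fails, 2→fails, 4→ok, 5→fails, 8→ok.

Does not hold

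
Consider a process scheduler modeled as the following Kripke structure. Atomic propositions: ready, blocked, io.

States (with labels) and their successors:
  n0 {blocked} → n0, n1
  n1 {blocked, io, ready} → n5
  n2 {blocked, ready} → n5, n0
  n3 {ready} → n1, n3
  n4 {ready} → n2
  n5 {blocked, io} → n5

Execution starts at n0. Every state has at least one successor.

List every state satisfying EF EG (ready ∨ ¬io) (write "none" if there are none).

States satisfying EG (ready ∨ ¬io): {n0, n2, n3, n4}.
States satisfying EF EG (ready ∨ ¬io): {n0, n2, n3, n4}.

{n0, n2, n3, n4}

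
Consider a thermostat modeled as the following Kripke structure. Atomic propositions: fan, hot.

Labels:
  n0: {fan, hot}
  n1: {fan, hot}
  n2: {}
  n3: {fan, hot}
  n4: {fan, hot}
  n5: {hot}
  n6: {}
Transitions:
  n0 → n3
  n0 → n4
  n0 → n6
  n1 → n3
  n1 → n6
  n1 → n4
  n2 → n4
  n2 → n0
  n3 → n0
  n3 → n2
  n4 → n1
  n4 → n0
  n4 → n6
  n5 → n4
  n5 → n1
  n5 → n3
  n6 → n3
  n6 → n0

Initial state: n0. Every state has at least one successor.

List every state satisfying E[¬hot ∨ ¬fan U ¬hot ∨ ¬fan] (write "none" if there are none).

{n2, n5, n6}

States satisfying ¬hot ∨ ¬fan: {n2, n5, n6}.
States satisfying E[¬hot ∨ ¬fan U ¬hot ∨ ¬fan]: {n2, n5, n6}.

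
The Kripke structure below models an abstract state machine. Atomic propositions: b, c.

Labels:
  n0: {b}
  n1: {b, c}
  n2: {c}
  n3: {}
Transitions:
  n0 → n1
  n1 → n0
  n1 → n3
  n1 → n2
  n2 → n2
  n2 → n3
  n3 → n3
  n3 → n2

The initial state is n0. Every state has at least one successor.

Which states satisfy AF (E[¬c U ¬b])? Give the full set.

{n2, n3}

States satisfying E[¬c U ¬b]: {n2, n3}.
States satisfying AF (E[¬c U ¬b]): {n2, n3}.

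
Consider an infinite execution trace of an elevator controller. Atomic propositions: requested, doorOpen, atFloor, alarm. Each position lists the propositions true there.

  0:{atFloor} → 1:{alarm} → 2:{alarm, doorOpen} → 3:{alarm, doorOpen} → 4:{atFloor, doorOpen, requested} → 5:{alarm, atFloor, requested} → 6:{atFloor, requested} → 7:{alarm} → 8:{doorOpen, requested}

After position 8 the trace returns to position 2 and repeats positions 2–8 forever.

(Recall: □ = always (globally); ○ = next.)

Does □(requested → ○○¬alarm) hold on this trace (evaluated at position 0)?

Does not hold

requested → ○○¬alarm must hold at every position from 0 onward. It fails at position 5, so □(requested → ○○¬alarm) is false.
Positions where requested holds: 4, 5, 6, 8.
Check ○○¬alarm at each: 4→ok, 5→fails, 6→ok, 8→fails.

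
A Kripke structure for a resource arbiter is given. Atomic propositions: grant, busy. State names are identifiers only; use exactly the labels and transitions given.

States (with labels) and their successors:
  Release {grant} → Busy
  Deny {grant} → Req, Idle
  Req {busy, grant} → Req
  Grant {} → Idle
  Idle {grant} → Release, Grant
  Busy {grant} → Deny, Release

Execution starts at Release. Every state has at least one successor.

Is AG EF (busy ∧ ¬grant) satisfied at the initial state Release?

Does not hold

States satisfying EF (busy ∧ ¬grant): ∅.
States satisfying AG EF (busy ∧ ¬grant): ∅.
Busy is reachable from Release and violates EF (busy ∧ ¬grant), so AG fails at Release.
Release ∉ Sat(AG EF (busy ∧ ¬grant)).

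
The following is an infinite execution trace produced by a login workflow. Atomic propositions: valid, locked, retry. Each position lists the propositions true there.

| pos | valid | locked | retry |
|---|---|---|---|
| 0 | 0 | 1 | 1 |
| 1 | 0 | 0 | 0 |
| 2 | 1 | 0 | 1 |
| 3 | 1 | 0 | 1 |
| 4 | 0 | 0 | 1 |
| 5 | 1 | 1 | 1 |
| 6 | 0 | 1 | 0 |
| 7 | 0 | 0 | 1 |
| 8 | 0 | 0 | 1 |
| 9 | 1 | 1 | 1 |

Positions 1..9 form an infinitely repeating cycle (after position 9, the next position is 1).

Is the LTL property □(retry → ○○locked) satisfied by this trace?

Violated

retry → ○○locked must hold at every position from 0 onward. It fails at position 0, so □(retry → ○○locked) is false.
Positions where retry holds: 0, 2, 3, 4, 5, 7, 8, 9.
Check ○○locked at each: 0→fails, 2→fails, 3→ok, 4→ok, 5→fails, 7→ok, 8→fails, 9→fails.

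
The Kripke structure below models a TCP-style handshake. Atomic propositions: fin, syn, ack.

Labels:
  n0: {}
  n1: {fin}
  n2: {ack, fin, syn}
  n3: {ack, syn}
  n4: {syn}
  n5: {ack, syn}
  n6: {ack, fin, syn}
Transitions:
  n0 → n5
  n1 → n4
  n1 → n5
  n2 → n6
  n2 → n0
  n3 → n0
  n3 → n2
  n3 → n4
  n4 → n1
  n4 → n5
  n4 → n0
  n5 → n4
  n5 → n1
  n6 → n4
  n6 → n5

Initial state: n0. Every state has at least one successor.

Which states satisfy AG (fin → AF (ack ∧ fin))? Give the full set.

States satisfying fin → AF (ack ∧ fin): {n0, n2, n3, n4, n5, n6}.
States satisfying AG (fin → AF (ack ∧ fin)): ∅.

none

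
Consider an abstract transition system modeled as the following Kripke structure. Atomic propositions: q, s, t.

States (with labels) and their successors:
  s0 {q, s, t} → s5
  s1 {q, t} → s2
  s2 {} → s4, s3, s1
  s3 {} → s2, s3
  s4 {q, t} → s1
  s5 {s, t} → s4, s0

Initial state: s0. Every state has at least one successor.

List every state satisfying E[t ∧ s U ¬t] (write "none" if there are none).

{s2, s3}

States satisfying t ∧ s: {s0, s5}.
States satisfying ¬t: {s2, s3}.
States satisfying E[t ∧ s U ¬t]: {s2, s3}.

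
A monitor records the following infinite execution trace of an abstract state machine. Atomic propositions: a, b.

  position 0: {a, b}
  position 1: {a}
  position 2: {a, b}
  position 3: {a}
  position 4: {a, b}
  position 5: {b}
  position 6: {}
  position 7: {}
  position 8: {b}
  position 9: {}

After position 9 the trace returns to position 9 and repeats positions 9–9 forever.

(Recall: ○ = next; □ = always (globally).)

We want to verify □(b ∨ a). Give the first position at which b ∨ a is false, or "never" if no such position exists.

Check b ∨ a at each position in order: 0 ✓, 1 ✓, 2 ✓, 3 ✓, 4 ✓, 5 ✓.
At position 6 the labels are {}, so b ∨ a is false there. This is the first violation.

6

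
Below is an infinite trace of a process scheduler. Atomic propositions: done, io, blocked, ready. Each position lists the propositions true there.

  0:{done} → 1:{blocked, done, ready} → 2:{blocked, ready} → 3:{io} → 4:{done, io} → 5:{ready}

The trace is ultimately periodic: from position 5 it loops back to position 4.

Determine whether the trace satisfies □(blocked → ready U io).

Holds

blocked → ready U io holds at every position 0..5, and those are all positions ever visited, so □(blocked → ready U io) holds.
Positions where blocked holds: 1, 2.
Check ready U io at each: 1→ok, 2→ok.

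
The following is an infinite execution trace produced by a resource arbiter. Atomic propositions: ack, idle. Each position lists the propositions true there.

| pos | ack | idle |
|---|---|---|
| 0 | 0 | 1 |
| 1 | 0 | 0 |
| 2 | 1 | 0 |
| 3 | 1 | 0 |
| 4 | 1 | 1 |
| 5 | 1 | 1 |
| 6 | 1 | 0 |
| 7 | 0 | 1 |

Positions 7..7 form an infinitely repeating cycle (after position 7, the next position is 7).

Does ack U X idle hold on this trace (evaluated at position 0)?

Walking from position 0: at position 0, X idle has not yet held and ack fails, so ack U X idle is false.

No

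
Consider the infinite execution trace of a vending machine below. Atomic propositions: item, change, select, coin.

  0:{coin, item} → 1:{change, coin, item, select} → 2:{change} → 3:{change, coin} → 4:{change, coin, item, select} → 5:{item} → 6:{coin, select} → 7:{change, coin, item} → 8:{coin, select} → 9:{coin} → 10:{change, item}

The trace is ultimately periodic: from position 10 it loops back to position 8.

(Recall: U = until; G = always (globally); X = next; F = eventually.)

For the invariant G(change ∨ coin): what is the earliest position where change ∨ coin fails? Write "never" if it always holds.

Check change ∨ coin at each position in order: 0 ✓, 1 ✓, 2 ✓, 3 ✓, 4 ✓.
At position 5 the labels are {item}, so change ∨ coin is false there. This is the first violation.

5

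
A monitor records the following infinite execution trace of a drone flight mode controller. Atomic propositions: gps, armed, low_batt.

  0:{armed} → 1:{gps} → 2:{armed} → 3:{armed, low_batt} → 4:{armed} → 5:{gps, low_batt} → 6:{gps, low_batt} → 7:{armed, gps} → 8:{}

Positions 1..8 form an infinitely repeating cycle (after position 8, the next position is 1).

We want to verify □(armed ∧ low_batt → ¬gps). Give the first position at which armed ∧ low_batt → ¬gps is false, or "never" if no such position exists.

armed ∧ low_batt → ¬gps holds at every position 0..8, and those are all the positions the trace ever visits, so the invariant □(armed ∧ low_batt → ¬gps) is never violated.

never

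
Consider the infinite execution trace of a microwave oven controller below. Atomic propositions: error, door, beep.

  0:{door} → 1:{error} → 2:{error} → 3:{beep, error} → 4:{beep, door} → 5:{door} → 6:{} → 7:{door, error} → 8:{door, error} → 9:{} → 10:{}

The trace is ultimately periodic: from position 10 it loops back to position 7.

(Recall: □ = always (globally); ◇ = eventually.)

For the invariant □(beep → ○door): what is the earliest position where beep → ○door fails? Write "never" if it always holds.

beep → ○door holds at every position 0..10, and those are all the positions the trace ever visits, so the invariant □(beep → ○door) is never violated.

never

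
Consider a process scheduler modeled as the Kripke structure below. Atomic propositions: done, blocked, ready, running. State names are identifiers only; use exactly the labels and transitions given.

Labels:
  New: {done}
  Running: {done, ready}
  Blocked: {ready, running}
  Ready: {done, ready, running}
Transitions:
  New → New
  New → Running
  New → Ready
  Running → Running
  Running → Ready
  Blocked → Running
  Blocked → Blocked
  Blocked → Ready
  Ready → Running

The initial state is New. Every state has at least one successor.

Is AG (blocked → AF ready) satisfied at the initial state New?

Holds

States satisfying blocked → AF ready: {New, Running, Blocked, Ready}.
States satisfying AG (blocked → AF ready): {New, Running, Blocked, Ready}.
Every state reachable from New satisfies blocked → AF ready.
New ∈ Sat(AG (blocked → AF ready)).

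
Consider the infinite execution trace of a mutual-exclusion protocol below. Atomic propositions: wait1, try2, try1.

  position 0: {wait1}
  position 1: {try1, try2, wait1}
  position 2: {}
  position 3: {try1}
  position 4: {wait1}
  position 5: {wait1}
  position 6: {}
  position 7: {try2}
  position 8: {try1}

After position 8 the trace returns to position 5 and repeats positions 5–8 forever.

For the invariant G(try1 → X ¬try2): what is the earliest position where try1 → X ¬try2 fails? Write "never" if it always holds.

never

try1 → X ¬try2 holds at every position 0..8, and those are all the positions the trace ever visits, so the invariant G(try1 → X ¬try2) is never violated.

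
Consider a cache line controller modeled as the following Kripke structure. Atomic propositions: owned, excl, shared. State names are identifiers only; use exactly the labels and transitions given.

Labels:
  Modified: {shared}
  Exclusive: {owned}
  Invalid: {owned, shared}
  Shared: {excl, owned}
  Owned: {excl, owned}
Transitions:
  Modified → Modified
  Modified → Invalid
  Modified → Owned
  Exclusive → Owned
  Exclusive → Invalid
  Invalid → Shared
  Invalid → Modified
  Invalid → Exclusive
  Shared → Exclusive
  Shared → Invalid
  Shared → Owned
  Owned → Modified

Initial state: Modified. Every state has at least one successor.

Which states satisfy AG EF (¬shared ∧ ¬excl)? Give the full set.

States satisfying EF (¬shared ∧ ¬excl): {Modified, Exclusive, Invalid, Shared, Owned}.
States satisfying AG EF (¬shared ∧ ¬excl): {Modified, Exclusive, Invalid, Shared, Owned}.

{Modified, Exclusive, Invalid, Shared, Owned}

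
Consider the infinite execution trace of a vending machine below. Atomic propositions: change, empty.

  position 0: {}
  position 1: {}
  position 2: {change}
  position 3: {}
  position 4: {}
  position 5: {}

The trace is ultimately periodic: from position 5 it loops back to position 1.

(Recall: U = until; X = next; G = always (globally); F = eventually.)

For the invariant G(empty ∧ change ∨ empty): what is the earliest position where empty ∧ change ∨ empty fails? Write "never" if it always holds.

At position 0 the labels are {}, so empty ∧ change ∨ empty is false there. This is the first violation.

0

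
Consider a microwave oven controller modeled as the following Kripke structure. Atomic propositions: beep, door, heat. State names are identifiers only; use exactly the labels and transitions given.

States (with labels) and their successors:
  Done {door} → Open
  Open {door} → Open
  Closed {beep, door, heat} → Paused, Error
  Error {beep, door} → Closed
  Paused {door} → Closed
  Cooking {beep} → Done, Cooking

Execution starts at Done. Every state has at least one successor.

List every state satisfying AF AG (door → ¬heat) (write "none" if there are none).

States satisfying AG (door → ¬heat): {Done, Open, Cooking}.
States satisfying AF AG (door → ¬heat): {Done, Open, Cooking}.

{Done, Open, Cooking}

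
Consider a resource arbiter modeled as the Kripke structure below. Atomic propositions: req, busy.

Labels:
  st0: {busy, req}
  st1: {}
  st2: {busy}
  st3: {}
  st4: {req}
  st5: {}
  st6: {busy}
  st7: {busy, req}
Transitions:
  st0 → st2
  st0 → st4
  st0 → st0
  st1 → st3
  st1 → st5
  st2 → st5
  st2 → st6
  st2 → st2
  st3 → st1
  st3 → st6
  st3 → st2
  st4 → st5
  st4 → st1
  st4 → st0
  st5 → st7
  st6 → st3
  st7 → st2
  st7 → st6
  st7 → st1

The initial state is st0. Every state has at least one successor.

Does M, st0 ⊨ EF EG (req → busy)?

States satisfying EG (req → busy): {st0, st1, st2, st3, st5, st6, st7}.
States satisfying EF EG (req → busy): {st0, st1, st2, st3, st4, st5, st6, st7}.
Some path from st0 reaches a state where EG (req → busy) holds.
st0 ∈ Sat(EF EG (req → busy)).

Holds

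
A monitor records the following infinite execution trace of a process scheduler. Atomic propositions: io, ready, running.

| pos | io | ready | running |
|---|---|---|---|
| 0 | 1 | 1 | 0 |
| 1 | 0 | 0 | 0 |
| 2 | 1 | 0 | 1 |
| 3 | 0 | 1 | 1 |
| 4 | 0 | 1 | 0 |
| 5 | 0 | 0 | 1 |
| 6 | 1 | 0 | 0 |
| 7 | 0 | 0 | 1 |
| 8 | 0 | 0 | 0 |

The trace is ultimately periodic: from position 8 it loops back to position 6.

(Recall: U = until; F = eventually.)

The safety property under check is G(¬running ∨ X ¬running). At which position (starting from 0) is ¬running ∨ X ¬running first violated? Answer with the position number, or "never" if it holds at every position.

Check ¬running ∨ X ¬running at each position in order: 0 ✓, 1 ✓.
At position 2 the labels are {io, running} and the next position 3 has {ready, running}, so ¬running ∨ X ¬running is false there. This is the first violation.

2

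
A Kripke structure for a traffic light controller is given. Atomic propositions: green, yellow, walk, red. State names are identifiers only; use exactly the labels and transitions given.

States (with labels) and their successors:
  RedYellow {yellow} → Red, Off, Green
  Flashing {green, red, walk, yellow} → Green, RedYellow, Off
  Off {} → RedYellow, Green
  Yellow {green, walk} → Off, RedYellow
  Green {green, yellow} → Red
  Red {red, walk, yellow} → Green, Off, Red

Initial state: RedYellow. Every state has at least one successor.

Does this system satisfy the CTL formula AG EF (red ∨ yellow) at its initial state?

Satisfied

States satisfying EF (red ∨ yellow): {RedYellow, Flashing, Off, Yellow, Green, Red}.
States satisfying AG EF (red ∨ yellow): {RedYellow, Flashing, Off, Yellow, Green, Red}.
Every state reachable from RedYellow satisfies EF (red ∨ yellow).
RedYellow ∈ Sat(AG EF (red ∨ yellow)).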